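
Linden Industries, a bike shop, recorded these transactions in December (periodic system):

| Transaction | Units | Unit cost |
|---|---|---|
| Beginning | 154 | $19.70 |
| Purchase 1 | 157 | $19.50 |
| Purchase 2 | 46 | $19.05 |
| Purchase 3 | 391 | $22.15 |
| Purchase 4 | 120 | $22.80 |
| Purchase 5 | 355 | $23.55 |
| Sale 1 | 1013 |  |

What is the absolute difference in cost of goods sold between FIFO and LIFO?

$819.70

FIFO COGS: 154 @ $19.70 + 157 @ $19.50 + 46 @ $19.05 + 391 @ $22.15 + 120 @ $22.80 + 145 @ $23.55 = $21,783.00
LIFO COGS: 355 @ $23.55 + 120 @ $22.80 + 391 @ $22.15 + 46 @ $19.05 + 101 @ $19.50 = $22,602.70
Difference = |$21,783.00 − $22,602.70| = $819.70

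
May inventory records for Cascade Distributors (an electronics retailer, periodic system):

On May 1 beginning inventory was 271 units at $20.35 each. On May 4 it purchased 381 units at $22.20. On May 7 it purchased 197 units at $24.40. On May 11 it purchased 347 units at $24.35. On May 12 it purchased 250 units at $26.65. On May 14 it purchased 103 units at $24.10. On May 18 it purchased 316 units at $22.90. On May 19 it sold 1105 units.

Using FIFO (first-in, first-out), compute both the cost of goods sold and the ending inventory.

COGS = $25,013.45; ending inventory = $18,597.05

May 19, 1105 sold [FIFO — oldest first]: 271 @ $20.35 + 381 @ $22.20 + 197 @ $24.40 + 256 @ $24.35 = $25,013.45
Ending inventory: 91 @ $24.35 + 250 @ $26.65 + 103 @ $24.10 + 316 @ $22.90 = $18,597.05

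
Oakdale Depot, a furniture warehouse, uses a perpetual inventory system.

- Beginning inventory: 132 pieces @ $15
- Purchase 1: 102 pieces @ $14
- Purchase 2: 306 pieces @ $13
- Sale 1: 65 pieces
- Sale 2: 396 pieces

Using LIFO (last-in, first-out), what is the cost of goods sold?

Sale 1 (65) [LIFO — newest first]: 65 @ $13 = $845
Sale 2 (396) [LIFO — newest first]: 241 @ $13 + 102 @ $14 + 53 @ $15 = $5,356
Total COGS = $845 + $5,356 = $6,201
Ending inventory: 79 @ $15 = $1,185
Check: goods available $7,386 = COGS $6,201 + ending $1,185

COGS = $6,201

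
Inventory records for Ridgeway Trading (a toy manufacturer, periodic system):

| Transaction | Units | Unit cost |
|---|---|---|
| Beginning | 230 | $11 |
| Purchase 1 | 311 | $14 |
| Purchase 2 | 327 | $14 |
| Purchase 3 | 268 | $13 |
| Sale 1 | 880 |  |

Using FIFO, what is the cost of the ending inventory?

Ending inventory = $3,328

Sale 1 (880) [FIFO — oldest first]: 230 @ $11 + 311 @ $14 + 327 @ $14 + 12 @ $13 = $11,618
Ending inventory: 256 @ $13 = $3,328
Check: goods available $14,946 = COGS $11,618 + ending $3,328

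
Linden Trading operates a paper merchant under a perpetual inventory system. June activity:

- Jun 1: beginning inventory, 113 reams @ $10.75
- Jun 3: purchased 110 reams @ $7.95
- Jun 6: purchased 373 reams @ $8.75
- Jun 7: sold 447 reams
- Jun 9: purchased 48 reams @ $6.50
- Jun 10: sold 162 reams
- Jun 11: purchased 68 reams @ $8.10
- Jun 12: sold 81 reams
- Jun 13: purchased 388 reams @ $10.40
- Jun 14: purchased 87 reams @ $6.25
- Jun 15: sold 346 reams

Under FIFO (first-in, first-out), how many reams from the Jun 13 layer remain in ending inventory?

64

Jun 7, 447 sold [FIFO — oldest first]: 113 @ $10.75 + 110 @ $7.95 + 224 @ $8.75 = $4,049.25
Jun 10, 162 sold [FIFO — oldest first]: 149 @ $8.75 + 13 @ $6.50 = $1,388.25
Jun 12, 81 sold [FIFO — oldest first]: 35 @ $6.50 + 46 @ $8.10 = $600.10
Jun 15, 346 sold [FIFO — oldest first]: 22 @ $8.10 + 324 @ $10.40 = $3,547.80
Total COGS = $4,049.25 + $1,388.25 + $600.10 + $3,547.80 = $9,585.40
Ending inventory: 64 @ $10.40 + 87 @ $6.25 = $1,209.35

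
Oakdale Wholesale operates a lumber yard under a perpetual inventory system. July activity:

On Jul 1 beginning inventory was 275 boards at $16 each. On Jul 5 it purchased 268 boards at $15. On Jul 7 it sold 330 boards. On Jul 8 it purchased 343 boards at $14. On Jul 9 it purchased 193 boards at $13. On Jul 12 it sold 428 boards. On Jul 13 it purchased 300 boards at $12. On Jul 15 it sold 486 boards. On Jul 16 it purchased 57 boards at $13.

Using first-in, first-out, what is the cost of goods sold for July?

Jul 7, 330 sold [FIFO — oldest first]: 275 @ $16 + 55 @ $15 = $5,225
Jul 12, 428 sold [FIFO — oldest first]: 213 @ $15 + 215 @ $14 = $6,205
Jul 15, 486 sold [FIFO — oldest first]: 128 @ $14 + 193 @ $13 + 165 @ $12 = $6,281
Total COGS = $5,225 + $6,205 + $6,281 = $17,711
Ending inventory: 135 @ $12 + 57 @ $13 = $2,361

COGS = $17,711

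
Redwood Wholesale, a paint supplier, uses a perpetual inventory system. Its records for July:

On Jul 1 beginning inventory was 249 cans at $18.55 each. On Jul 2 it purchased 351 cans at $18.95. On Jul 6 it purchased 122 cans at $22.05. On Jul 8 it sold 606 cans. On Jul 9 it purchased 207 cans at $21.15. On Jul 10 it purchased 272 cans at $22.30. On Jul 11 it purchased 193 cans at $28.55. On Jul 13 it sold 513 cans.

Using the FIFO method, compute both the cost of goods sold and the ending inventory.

COGS = $22,575.55; ending inventory = $7,338.75

Jul 8, 606 sold [FIFO — oldest first]: 249 @ $18.55 + 351 @ $18.95 + 6 @ $22.05 = $11,402.70
Jul 13, 513 sold [FIFO — oldest first]: 116 @ $22.05 + 207 @ $21.15 + 190 @ $22.30 = $11,172.85
Total COGS = $11,402.70 + $11,172.85 = $22,575.55
Ending inventory: 82 @ $22.30 + 193 @ $28.55 = $7,338.75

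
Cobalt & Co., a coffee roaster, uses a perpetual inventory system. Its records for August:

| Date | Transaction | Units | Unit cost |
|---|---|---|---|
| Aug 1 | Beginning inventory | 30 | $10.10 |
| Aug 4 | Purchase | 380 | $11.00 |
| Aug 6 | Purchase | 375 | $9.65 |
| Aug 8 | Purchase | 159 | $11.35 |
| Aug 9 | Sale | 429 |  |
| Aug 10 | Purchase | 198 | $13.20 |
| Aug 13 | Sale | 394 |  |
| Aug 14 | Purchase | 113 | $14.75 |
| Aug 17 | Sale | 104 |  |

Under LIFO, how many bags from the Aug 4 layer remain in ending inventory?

Aug 9, 429 sold [LIFO — newest first]: 159 @ $11.35 + 270 @ $9.65 = $4,410.15
Aug 13, 394 sold [LIFO — newest first]: 198 @ $13.20 + 105 @ $9.65 + 91 @ $11.00 = $4,627.85
Aug 17, 104 sold [LIFO — newest first]: 104 @ $14.75 = $1,534.00
Total COGS = $4,410.15 + $4,627.85 + $1,534.00 = $10,572.00
Ending inventory: 30 @ $10.10 + 289 @ $11.00 + 9 @ $14.75 = $3,614.75
Check: goods available $14,186.75 = COGS $10,572.00 + ending $3,614.75

289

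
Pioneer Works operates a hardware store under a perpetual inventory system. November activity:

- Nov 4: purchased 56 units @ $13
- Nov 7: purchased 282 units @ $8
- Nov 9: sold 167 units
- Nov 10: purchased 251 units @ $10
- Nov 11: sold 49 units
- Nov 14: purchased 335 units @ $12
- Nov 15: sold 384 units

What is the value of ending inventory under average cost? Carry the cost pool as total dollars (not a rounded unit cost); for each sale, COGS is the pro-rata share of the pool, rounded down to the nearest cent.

Ending inventory = $3,465.58

After Nov 4: 56 on hand, pool $728.00 (≈ $13.0000 each)
After Nov 7: 338 on hand, pool $2,984.00 (≈ $8.8284 each)
Nov 9, sell 167: 167/338 × $2,984.00 → $1,474.34
After Nov 10: 422 on hand, pool $4,019.66 (≈ $9.5253 each)
Nov 11, sell 49: 49/422 × $4,019.66 → $466.73
After Nov 14: 708 on hand, pool $7,572.93 (≈ $10.6962 each)
Nov 15, sell 384: 384/708 × $7,572.93 → $4,107.35
Total COGS = $1,474.34 + $466.73 + $4,107.35 = $6,048.42
Ending inventory (cost pool remaining) = $3,465.58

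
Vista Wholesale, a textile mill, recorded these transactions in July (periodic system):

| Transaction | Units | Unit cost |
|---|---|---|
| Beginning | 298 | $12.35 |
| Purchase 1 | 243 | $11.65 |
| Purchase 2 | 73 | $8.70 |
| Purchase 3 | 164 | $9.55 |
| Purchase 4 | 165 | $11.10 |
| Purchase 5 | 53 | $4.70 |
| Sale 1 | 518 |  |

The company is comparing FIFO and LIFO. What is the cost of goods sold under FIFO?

COGS = $6,243.30

FIFO COGS: 298 @ $12.35 + 220 @ $11.65 = $6,243.30
LIFO COGS: 53 @ $4.70 + 165 @ $11.10 + 164 @ $9.55 + 73 @ $8.70 + 63 @ $11.65 = $5,015.85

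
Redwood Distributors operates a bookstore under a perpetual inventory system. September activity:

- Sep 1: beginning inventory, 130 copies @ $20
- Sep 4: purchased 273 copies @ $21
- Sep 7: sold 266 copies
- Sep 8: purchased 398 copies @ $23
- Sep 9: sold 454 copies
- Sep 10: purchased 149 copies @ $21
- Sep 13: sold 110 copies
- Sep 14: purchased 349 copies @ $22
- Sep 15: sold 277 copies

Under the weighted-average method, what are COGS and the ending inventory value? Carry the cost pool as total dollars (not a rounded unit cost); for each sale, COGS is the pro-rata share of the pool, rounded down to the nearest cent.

COGS = $24,094.81; ending inventory = $4,199.19

After Sep 1: 130 on hand, pool $2,600.00 (≈ $20.0000 each)
After Sep 4: 403 on hand, pool $8,333.00 (≈ $20.6774 each)
Sep 7, sell 266: 266/403 × $8,333.00 → $5,500.19
After Sep 8: 535 on hand, pool $11,986.81 (≈ $22.4053 each)
Sep 9, sell 454: 454/535 × $11,986.81 → $10,171.98
After Sep 10: 230 on hand, pool $4,943.83 (≈ $21.4949 each)
Sep 13, sell 110: 110/230 × $4,943.83 → $2,364.44
After Sep 14: 469 on hand, pool $10,257.39 (≈ $21.8708 each)
Sep 15, sell 277: 277/469 × $10,257.39 → $6,058.20
Total COGS = $5,500.19 + $10,171.98 + $2,364.44 + $6,058.20 = $24,094.81
Ending inventory (cost pool remaining) = $4,199.19
Check: goods available $28,294.00 = COGS $24,094.81 + ending $4,199.19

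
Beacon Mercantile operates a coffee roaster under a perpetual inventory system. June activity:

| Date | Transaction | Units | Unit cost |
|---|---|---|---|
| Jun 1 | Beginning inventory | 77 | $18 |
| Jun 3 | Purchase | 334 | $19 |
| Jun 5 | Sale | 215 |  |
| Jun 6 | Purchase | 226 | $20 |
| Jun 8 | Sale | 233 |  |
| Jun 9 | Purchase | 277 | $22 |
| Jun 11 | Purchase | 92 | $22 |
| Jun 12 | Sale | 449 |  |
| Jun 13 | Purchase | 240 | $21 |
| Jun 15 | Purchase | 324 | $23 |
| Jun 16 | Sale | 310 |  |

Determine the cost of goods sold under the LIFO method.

Jun 5, 215 sold [LIFO — newest first]: 215 @ $19 = $4,085
Jun 8, 233 sold [LIFO — newest first]: 226 @ $20 + 7 @ $19 = $4,653
Jun 12, 449 sold [LIFO — newest first]: 92 @ $22 + 277 @ $22 + 80 @ $19 = $9,638
Jun 16, 310 sold [LIFO — newest first]: 310 @ $23 = $7,130
Total COGS = $4,085 + $4,653 + $9,638 + $7,130 = $25,506
Ending inventory: 77 @ $18 + 32 @ $19 + 240 @ $21 + 14 @ $23 = $7,356

COGS = $25,506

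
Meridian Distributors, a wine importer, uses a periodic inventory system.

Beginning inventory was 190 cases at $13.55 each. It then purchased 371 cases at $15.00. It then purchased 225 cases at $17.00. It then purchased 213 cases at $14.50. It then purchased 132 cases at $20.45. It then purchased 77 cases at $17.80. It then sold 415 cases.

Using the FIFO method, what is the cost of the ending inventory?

Ending inventory = $13,173.50

Sale 1 (415) [FIFO — oldest first]: 190 @ $13.55 + 225 @ $15.00 = $5,949.50
Ending inventory: 146 @ $15.00 + 225 @ $17.00 + 213 @ $14.50 + 132 @ $20.45 + 77 @ $17.80 = $13,173.50
Check: goods available $19,123.00 = COGS $5,949.50 + ending $13,173.50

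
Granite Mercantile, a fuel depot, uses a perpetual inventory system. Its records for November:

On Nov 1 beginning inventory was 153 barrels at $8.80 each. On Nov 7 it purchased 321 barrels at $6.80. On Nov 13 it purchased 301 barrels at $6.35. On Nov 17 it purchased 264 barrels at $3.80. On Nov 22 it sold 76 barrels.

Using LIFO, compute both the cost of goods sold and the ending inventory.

Nov 22, 76 sold [LIFO — newest first]: 76 @ $3.80 = $288.80
Ending inventory: 153 @ $8.80 + 321 @ $6.80 + 301 @ $6.35 + 188 @ $3.80 = $6,154.95
Check: goods available $6,443.75 = COGS $288.80 + ending $6,154.95

COGS = $288.80; ending inventory = $6,154.95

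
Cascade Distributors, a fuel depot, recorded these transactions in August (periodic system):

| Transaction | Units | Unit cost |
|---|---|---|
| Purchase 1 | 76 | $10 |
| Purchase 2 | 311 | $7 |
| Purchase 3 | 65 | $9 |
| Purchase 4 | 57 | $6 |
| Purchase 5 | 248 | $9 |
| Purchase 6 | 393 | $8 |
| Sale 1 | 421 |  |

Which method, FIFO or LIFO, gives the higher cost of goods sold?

LIFO

FIFO COGS: 76 @ $10 + 311 @ $7 + 34 @ $9 = $3,243
LIFO COGS: 393 @ $8 + 28 @ $9 = $3,396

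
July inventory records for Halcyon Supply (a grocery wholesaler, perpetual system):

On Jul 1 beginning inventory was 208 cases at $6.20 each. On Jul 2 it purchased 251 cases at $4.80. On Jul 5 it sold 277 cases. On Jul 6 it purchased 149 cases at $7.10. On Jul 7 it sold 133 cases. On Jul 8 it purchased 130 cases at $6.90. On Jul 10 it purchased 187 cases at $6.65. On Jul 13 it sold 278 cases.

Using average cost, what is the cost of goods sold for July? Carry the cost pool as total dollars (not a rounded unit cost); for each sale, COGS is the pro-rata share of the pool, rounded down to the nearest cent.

COGS = $4,144.28

After Jul 1: 208 on hand, pool $1,289.60 (≈ $6.2000 each)
After Jul 2: 459 on hand, pool $2,494.40 (≈ $5.4344 each)
Jul 5, sell 277: 277/459 × $2,494.40 → $1,505.33
After Jul 6: 331 on hand, pool $2,046.97 (≈ $6.1842 each)
Jul 7, sell 133: 133/331 × $2,046.97 → $822.49
After Jul 8: 328 on hand, pool $2,121.48 (≈ $6.4679 each)
After Jul 10: 515 on hand, pool $3,365.03 (≈ $6.5340 each)
Jul 13, sell 278: 278/515 × $3,365.03 → $1,816.46
Total COGS = $1,505.33 + $822.49 + $1,816.46 = $4,144.28
Ending inventory (cost pool remaining) = $1,548.57
Check: goods available $5,692.85 = COGS $4,144.28 + ending $1,548.57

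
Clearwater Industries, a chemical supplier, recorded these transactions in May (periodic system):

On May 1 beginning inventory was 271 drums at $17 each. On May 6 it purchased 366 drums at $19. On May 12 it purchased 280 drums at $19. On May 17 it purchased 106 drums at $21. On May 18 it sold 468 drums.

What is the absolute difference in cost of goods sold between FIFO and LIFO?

FIFO COGS: 271 @ $17 + 197 @ $19 = $8,350
LIFO COGS: 106 @ $21 + 280 @ $19 + 82 @ $19 = $9,104
Difference = |$8,350 − $9,104| = $754

$754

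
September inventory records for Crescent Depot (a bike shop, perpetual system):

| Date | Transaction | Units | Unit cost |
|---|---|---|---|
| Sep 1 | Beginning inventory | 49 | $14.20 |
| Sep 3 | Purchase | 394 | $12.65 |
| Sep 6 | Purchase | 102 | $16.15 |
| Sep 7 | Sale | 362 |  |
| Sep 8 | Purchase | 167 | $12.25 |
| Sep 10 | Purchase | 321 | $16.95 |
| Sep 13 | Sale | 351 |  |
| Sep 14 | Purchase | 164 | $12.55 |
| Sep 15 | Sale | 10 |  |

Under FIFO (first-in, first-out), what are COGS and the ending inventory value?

COGS = $9,559.40; ending inventory = $7,312.70

Sep 7, 362 sold [FIFO — oldest first]: 49 @ $14.20 + 313 @ $12.65 = $4,655.25
Sep 13, 351 sold [FIFO — oldest first]: 81 @ $12.65 + 102 @ $16.15 + 167 @ $12.25 + 1 @ $16.95 = $4,734.65
Sep 15, 10 sold [FIFO — oldest first]: 10 @ $16.95 = $169.50
Total COGS = $4,655.25 + $4,734.65 + $169.50 = $9,559.40
Ending inventory: 310 @ $16.95 + 164 @ $12.55 = $7,312.70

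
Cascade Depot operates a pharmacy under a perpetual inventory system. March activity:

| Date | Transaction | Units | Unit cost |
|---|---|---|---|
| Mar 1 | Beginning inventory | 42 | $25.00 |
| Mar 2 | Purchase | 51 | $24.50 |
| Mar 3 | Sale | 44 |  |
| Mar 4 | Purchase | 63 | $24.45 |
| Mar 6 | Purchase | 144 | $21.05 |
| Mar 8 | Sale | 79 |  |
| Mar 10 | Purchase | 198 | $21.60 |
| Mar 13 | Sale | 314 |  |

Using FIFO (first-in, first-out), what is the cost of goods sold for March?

Mar 3, 44 sold [FIFO — oldest first]: 42 @ $25.00 + 2 @ $24.50 = $1,099.00
Mar 8, 79 sold [FIFO — oldest first]: 49 @ $24.50 + 30 @ $24.45 = $1,934.00
Mar 13, 314 sold [FIFO — oldest first]: 33 @ $24.45 + 144 @ $21.05 + 137 @ $21.60 = $6,797.25
Total COGS = $1,099.00 + $1,934.00 + $6,797.25 = $9,830.25
Ending inventory: 61 @ $21.60 = $1,317.60

COGS = $9,830.25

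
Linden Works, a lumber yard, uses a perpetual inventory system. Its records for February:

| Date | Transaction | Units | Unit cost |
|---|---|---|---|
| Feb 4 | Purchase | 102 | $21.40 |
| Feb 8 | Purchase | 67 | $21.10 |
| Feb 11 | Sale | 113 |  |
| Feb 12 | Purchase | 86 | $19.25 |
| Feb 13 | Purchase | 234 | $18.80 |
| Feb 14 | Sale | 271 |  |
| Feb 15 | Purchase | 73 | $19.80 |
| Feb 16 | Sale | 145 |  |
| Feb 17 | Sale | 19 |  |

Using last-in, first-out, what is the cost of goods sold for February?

COGS = $10,797.00

Feb 11, 113 sold [LIFO — newest first]: 67 @ $21.10 + 46 @ $21.40 = $2,398.10
Feb 14, 271 sold [LIFO — newest first]: 234 @ $18.80 + 37 @ $19.25 = $5,111.45
Feb 16, 145 sold [LIFO — newest first]: 73 @ $19.80 + 49 @ $19.25 + 23 @ $21.40 = $2,880.85
Feb 17, 19 sold [LIFO — newest first]: 19 @ $21.40 = $406.60
Total COGS = $2,398.10 + $5,111.45 + $2,880.85 + $406.60 = $10,797.00
Ending inventory: 14 @ $21.40 = $299.60
Check: goods available $11,096.60 = COGS $10,797.00 + ending $299.60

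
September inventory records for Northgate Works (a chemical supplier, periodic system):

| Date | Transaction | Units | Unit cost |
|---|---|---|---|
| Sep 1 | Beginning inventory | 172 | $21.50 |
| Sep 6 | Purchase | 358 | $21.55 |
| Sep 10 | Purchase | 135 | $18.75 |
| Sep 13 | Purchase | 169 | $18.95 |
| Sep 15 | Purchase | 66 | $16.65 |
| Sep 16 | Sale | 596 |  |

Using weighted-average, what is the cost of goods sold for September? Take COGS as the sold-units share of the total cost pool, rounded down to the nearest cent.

COGS = $12,082.64

Sep 16, sell 596: 596/900 × $18,245.60 → $12,082.64
Ending inventory (cost pool remaining) = $6,162.96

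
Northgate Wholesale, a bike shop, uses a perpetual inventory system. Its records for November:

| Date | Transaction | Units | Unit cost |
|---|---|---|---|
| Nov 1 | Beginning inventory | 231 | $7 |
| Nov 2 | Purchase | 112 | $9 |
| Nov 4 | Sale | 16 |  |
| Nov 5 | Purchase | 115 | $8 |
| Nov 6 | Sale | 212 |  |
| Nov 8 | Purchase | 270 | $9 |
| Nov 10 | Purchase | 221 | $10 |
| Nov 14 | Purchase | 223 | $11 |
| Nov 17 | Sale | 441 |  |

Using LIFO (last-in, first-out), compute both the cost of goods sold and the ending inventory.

COGS = $6,568; ending inventory = $4,070

Nov 4, 16 sold [LIFO — newest first]: 16 @ $9 = $144
Nov 6, 212 sold [LIFO — newest first]: 115 @ $8 + 96 @ $9 + 1 @ $7 = $1,791
Nov 17, 441 sold [LIFO — newest first]: 223 @ $11 + 218 @ $10 = $4,633
Total COGS = $144 + $1,791 + $4,633 = $6,568
Ending inventory: 230 @ $7 + 270 @ $9 + 3 @ $10 = $4,070
Check: goods available $10,638 = COGS $6,568 + ending $4,070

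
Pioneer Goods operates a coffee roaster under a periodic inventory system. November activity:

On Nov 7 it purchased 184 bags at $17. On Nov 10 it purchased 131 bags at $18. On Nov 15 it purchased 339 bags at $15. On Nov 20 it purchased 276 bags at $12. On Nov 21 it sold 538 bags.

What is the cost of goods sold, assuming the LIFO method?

Nov 21, 538 sold [LIFO — newest first]: 276 @ $12 + 262 @ $15 = $7,242
Ending inventory: 184 @ $17 + 131 @ $18 + 77 @ $15 = $6,641

COGS = $7,242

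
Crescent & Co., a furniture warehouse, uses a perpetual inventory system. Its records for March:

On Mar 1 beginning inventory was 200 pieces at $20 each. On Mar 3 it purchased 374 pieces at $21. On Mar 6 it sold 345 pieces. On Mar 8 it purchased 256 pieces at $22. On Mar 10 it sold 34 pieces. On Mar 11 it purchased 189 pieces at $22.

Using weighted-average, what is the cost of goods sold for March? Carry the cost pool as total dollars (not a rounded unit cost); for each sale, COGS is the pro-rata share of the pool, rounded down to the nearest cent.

After Mar 1: 200 on hand, pool $4,000.00 (≈ $20.0000 each)
After Mar 3: 574 on hand, pool $11,854.00 (≈ $20.6516 each)
Mar 6, sell 345: 345/574 × $11,854.00 → $7,124.79
After Mar 8: 485 on hand, pool $10,361.21 (≈ $21.3633 each)
Mar 10, sell 34: 34/485 × $10,361.21 → $726.35
After Mar 11: 640 on hand, pool $13,792.86 (≈ $21.5513 each)
Total COGS = $7,124.79 + $726.35 = $7,851.14
Ending inventory (cost pool remaining) = $13,792.86

COGS = $7,851.14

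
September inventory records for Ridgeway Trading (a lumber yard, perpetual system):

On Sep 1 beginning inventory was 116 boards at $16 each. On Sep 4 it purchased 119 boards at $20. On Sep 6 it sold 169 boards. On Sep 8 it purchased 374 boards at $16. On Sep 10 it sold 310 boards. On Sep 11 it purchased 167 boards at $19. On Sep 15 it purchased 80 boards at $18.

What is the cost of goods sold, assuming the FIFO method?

Sep 6, 169 sold [FIFO — oldest first]: 116 @ $16 + 53 @ $20 = $2,916
Sep 10, 310 sold [FIFO — oldest first]: 66 @ $20 + 244 @ $16 = $5,224
Total COGS = $2,916 + $5,224 = $8,140
Ending inventory: 130 @ $16 + 167 @ $19 + 80 @ $18 = $6,693

COGS = $8,140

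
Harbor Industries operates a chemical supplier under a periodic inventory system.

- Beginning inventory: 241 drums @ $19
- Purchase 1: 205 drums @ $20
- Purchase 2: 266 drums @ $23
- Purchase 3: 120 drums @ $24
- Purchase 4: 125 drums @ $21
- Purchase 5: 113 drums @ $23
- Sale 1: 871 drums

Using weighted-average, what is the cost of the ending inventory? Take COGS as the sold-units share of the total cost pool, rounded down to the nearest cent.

Ending inventory = $4,259.16

Sale 1, sell 871: 871/1070 × $22,901.00 → $18,641.84
Ending inventory (cost pool remaining) = $4,259.16
Check: goods available $22,901.00 = COGS $18,641.84 + ending $4,259.16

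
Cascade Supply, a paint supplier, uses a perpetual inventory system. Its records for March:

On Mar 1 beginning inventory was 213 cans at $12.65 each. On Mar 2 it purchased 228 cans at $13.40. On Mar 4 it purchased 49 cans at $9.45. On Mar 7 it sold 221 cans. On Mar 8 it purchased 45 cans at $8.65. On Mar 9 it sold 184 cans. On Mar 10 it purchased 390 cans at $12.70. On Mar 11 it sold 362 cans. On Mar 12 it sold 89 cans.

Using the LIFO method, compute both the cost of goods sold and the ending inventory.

Mar 7, 221 sold [LIFO — newest first]: 49 @ $9.45 + 172 @ $13.40 = $2,767.85
Mar 9, 184 sold [LIFO — newest first]: 45 @ $8.65 + 56 @ $13.40 + 83 @ $12.65 = $2,189.60
Mar 11, 362 sold [LIFO — newest first]: 362 @ $12.70 = $4,597.40
Mar 12, 89 sold [LIFO — newest first]: 28 @ $12.70 + 61 @ $12.65 = $1,127.25
Total COGS = $2,767.85 + $2,189.60 + $4,597.40 + $1,127.25 = $10,682.10
Ending inventory: 69 @ $12.65 = $872.85

COGS = $10,682.10; ending inventory = $872.85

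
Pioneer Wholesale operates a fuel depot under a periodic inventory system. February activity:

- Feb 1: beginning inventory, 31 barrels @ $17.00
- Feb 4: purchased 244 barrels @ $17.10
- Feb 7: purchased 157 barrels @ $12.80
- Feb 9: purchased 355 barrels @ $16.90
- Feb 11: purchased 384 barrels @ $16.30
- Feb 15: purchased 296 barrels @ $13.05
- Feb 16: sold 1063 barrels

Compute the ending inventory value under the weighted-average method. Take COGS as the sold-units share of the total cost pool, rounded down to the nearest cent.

Feb 16, sell 1063: 1063/1467 × $22,830.50 → $16,543.16
Ending inventory (cost pool remaining) = $6,287.34

Ending inventory = $6,287.34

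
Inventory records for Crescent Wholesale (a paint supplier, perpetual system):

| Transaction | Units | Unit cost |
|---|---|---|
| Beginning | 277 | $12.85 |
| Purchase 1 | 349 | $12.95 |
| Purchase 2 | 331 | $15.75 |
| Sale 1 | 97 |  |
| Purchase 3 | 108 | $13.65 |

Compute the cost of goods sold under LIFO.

COGS = $1,527.75

Sale 1 (97) [LIFO — newest first]: 97 @ $15.75 = $1,527.75
Ending inventory: 277 @ $12.85 + 349 @ $12.95 + 234 @ $15.75 + 108 @ $13.65 = $13,238.70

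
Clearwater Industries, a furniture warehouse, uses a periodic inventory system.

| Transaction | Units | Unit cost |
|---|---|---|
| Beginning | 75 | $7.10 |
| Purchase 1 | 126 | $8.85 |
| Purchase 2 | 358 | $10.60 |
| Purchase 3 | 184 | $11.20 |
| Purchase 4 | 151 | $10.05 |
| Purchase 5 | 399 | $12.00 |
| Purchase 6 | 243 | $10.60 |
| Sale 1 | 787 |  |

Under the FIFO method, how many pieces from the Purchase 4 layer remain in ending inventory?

Sale 1 (787) [FIFO — oldest first]: 75 @ $7.10 + 126 @ $8.85 + 358 @ $10.60 + 184 @ $11.20 + 44 @ $10.05 = $7,945.40
Ending inventory: 107 @ $10.05 + 399 @ $12.00 + 243 @ $10.60 = $8,439.15

107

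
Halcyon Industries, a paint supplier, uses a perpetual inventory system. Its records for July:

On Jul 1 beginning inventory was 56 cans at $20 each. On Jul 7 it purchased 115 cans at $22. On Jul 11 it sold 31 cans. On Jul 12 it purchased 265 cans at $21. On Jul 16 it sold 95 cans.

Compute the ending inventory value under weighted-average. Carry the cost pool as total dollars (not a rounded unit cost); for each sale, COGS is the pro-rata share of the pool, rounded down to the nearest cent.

Ending inventory = $6,546.98

After Jul 1: 56 on hand, pool $1,120.00 (≈ $20.0000 each)
After Jul 7: 171 on hand, pool $3,650.00 (≈ $21.3450 each)
Jul 11, sell 31: 31/171 × $3,650.00 → $661.69
After Jul 12: 405 on hand, pool $8,553.31 (≈ $21.1193 each)
Jul 16, sell 95: 95/405 × $8,553.31 → $2,006.33
Total COGS = $661.69 + $2,006.33 = $2,668.02
Ending inventory (cost pool remaining) = $6,546.98
Check: goods available $9,215.00 = COGS $2,668.02 + ending $6,546.98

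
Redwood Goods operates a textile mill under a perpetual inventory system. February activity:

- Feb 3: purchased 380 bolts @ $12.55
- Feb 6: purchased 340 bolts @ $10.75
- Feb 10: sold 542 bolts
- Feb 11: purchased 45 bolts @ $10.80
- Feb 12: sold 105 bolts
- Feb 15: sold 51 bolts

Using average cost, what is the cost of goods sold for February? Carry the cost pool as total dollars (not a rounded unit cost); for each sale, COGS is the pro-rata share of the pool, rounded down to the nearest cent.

After Feb 3: 380 on hand, pool $4,769.00 (≈ $12.5500 each)
After Feb 6: 720 on hand, pool $8,424.00 (≈ $11.7000 each)
Feb 10, sell 542: 542/720 × $8,424.00 → $6,341.40
After Feb 11: 223 on hand, pool $2,568.60 (≈ $11.5184 each)
Feb 12, sell 105: 105/223 × $2,568.60 → $1,209.43
Feb 15, sell 51: 51/118 × $1,359.17 → $587.43
Total COGS = $6,341.40 + $1,209.43 + $587.43 = $8,138.26
Ending inventory (cost pool remaining) = $771.74

COGS = $8,138.26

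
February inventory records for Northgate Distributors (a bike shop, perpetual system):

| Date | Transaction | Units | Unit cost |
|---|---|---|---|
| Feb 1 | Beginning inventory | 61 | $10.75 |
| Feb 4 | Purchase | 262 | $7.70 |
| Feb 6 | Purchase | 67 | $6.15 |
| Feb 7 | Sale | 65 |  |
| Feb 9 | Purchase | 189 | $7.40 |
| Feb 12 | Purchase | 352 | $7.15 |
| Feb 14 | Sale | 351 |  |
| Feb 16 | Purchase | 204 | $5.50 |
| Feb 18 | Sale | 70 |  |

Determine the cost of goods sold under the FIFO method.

COGS = $3,795.60

Feb 7, 65 sold [FIFO — oldest first]: 61 @ $10.75 + 4 @ $7.70 = $686.55
Feb 14, 351 sold [FIFO — oldest first]: 258 @ $7.70 + 67 @ $6.15 + 26 @ $7.40 = $2,591.05
Feb 18, 70 sold [FIFO — oldest first]: 70 @ $7.40 = $518.00
Total COGS = $686.55 + $2,591.05 + $518.00 = $3,795.60
Ending inventory: 93 @ $7.40 + 352 @ $7.15 + 204 @ $5.50 = $4,327.00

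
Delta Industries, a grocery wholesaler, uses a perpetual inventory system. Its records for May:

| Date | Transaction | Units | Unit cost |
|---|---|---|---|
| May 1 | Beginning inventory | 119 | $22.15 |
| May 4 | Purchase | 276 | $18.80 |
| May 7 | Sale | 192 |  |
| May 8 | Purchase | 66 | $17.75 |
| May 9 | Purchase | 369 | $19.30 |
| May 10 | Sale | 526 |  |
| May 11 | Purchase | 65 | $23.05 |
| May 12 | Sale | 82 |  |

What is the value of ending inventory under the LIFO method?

May 7, 192 sold [LIFO — newest first]: 192 @ $18.80 = $3,609.60
May 10, 526 sold [LIFO — newest first]: 369 @ $19.30 + 66 @ $17.75 + 84 @ $18.80 + 7 @ $22.15 = $10,027.45
May 12, 82 sold [LIFO — newest first]: 65 @ $23.05 + 17 @ $22.15 = $1,874.80
Total COGS = $3,609.60 + $10,027.45 + $1,874.80 = $15,511.85
Ending inventory: 95 @ $22.15 = $2,104.25
Check: goods available $17,616.10 = COGS $15,511.85 + ending $2,104.25

Ending inventory = $2,104.25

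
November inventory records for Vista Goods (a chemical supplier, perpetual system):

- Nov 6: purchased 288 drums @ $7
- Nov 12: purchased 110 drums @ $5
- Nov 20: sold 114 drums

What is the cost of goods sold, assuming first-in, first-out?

COGS = $798

Nov 20, 114 sold [FIFO — oldest first]: 114 @ $7 = $798
Ending inventory: 174 @ $7 + 110 @ $5 = $1,768
Check: goods available $2,566 = COGS $798 + ending $1,768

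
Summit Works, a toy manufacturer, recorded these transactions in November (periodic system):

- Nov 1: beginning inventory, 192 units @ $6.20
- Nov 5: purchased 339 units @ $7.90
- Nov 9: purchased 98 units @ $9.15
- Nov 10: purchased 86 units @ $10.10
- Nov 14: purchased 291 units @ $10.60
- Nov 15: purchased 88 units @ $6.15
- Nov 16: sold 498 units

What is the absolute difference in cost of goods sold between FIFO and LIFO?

$1,188.55

FIFO COGS: 192 @ $6.20 + 306 @ $7.90 = $3,607.80
LIFO COGS: 88 @ $6.15 + 291 @ $10.60 + 86 @ $10.10 + 33 @ $9.15 = $4,796.35
Difference = |$3,607.80 − $4,796.35| = $1,188.55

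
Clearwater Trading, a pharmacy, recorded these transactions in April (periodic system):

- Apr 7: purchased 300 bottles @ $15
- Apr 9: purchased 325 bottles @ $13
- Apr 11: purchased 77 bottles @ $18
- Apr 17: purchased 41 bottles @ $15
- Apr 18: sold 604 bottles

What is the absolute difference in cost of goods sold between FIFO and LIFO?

FIFO COGS: 300 @ $15 + 304 @ $13 = $8,452
LIFO COGS: 41 @ $15 + 77 @ $18 + 325 @ $13 + 161 @ $15 = $8,641
Difference = |$8,452 − $8,641| = $189

$189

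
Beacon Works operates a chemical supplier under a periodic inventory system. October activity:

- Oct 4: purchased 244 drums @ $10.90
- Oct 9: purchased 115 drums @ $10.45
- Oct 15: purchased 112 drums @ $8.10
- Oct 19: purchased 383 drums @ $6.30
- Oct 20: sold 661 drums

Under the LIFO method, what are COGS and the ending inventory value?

Oct 20, 661 sold [LIFO — newest first]: 383 @ $6.30 + 112 @ $8.10 + 115 @ $10.45 + 51 @ $10.90 = $5,077.75
Ending inventory: 193 @ $10.90 = $2,103.70

COGS = $5,077.75; ending inventory = $2,103.70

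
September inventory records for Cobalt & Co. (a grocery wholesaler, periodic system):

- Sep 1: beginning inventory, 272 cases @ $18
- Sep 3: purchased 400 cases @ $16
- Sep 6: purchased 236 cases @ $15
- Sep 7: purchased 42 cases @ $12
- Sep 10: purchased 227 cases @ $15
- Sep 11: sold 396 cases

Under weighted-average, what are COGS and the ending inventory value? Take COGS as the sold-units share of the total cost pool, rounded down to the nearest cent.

Sep 11, sell 396: 396/1177 × $18,745.00 → $6,306.72
Ending inventory (cost pool remaining) = $12,438.28
Check: goods available $18,745.00 = COGS $6,306.72 + ending $12,438.28

COGS = $6,306.72; ending inventory = $12,438.28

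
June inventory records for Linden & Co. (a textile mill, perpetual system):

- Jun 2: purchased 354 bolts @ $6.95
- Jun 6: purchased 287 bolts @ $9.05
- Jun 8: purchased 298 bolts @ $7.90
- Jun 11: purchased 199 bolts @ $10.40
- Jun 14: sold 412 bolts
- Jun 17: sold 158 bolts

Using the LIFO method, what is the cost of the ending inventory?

Ending inventory = $4,397.00

Jun 14, 412 sold [LIFO — newest first]: 199 @ $10.40 + 213 @ $7.90 = $3,752.30
Jun 17, 158 sold [LIFO — newest first]: 85 @ $7.90 + 73 @ $9.05 = $1,332.15
Total COGS = $3,752.30 + $1,332.15 = $5,084.45
Ending inventory: 354 @ $6.95 + 214 @ $9.05 = $4,397.00
Check: goods available $9,481.45 = COGS $5,084.45 + ending $4,397.00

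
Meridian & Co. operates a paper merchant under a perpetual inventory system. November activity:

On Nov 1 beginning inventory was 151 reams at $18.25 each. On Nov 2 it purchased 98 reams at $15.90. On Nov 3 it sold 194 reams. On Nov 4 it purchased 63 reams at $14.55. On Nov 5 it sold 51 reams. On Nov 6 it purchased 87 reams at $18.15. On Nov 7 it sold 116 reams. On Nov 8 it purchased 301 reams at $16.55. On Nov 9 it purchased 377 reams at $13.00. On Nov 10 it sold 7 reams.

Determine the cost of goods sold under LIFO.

COGS = $6,207.15

Nov 3, 194 sold [LIFO — newest first]: 98 @ $15.90 + 96 @ $18.25 = $3,310.20
Nov 5, 51 sold [LIFO — newest first]: 51 @ $14.55 = $742.05
Nov 7, 116 sold [LIFO — newest first]: 87 @ $18.15 + 12 @ $14.55 + 17 @ $18.25 = $2,063.90
Nov 10, 7 sold [LIFO — newest first]: 7 @ $13.00 = $91.00
Total COGS = $3,310.20 + $742.05 + $2,063.90 + $91.00 = $6,207.15
Ending inventory: 38 @ $18.25 + 301 @ $16.55 + 370 @ $13.00 = $10,485.05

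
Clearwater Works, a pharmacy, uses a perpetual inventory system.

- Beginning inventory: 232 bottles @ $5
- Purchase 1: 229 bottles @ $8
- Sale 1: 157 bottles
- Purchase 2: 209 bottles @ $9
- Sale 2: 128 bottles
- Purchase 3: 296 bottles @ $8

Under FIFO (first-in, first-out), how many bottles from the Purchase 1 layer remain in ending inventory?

Sale 1 (157) [FIFO — oldest first]: 157 @ $5 = $785
Sale 2 (128) [FIFO — oldest first]: 75 @ $5 + 53 @ $8 = $799
Total COGS = $785 + $799 = $1,584
Ending inventory: 176 @ $8 + 209 @ $9 + 296 @ $8 = $5,657

176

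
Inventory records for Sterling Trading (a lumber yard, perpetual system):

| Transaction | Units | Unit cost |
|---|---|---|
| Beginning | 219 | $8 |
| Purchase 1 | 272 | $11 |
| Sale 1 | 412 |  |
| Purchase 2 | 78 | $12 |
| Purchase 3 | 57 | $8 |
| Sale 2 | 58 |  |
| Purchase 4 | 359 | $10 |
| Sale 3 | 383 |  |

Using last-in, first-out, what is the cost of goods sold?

COGS = $8,458

Sale 1 (412) [LIFO — newest first]: 272 @ $11 + 140 @ $8 = $4,112
Sale 2 (58) [LIFO — newest first]: 57 @ $8 + 1 @ $12 = $468
Sale 3 (383) [LIFO — newest first]: 359 @ $10 + 24 @ $12 = $3,878
Total COGS = $4,112 + $468 + $3,878 = $8,458
Ending inventory: 79 @ $8 + 53 @ $12 = $1,268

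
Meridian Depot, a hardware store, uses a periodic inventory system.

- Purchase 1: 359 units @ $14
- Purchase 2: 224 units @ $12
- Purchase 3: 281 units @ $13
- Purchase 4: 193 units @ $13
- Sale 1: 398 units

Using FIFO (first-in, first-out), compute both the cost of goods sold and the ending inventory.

Sale 1 (398) [FIFO — oldest first]: 359 @ $14 + 39 @ $12 = $5,494
Ending inventory: 185 @ $12 + 281 @ $13 + 193 @ $13 = $8,382
Check: goods available $13,876 = COGS $5,494 + ending $8,382

COGS = $5,494; ending inventory = $8,382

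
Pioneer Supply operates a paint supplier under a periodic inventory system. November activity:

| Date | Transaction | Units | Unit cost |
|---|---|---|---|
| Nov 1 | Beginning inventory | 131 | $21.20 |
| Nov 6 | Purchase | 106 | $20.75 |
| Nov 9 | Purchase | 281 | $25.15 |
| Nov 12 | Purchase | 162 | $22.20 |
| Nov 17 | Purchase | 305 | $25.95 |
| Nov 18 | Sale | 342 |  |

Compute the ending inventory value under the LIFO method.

Ending inventory = $14,818.85

Nov 18, 342 sold [LIFO — newest first]: 305 @ $25.95 + 37 @ $22.20 = $8,736.15
Ending inventory: 131 @ $21.20 + 106 @ $20.75 + 281 @ $25.15 + 125 @ $22.20 = $14,818.85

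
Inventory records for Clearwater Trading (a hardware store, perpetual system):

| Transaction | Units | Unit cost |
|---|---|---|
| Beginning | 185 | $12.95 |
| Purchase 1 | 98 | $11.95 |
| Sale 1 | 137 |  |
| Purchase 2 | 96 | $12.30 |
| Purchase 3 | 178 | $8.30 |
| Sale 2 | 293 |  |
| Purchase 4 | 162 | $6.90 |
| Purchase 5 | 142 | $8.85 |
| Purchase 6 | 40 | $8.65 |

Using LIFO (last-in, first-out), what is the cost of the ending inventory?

Sale 1 (137) [LIFO — newest first]: 98 @ $11.95 + 39 @ $12.95 = $1,676.15
Sale 2 (293) [LIFO — newest first]: 178 @ $8.30 + 96 @ $12.30 + 19 @ $12.95 = $2,904.25
Total COGS = $1,676.15 + $2,904.25 = $4,580.40
Ending inventory: 127 @ $12.95 + 162 @ $6.90 + 142 @ $8.85 + 40 @ $8.65 = $4,365.15
Check: goods available $8,945.55 = COGS $4,580.40 + ending $4,365.15

Ending inventory = $4,365.15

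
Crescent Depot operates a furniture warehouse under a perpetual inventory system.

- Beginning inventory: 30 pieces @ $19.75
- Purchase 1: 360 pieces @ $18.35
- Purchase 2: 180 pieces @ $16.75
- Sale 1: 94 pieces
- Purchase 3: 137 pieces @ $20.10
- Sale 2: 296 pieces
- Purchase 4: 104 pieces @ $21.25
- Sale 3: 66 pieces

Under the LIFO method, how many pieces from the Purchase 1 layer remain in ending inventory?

287

Sale 1 (94) [LIFO — newest first]: 94 @ $16.75 = $1,574.50
Sale 2 (296) [LIFO — newest first]: 137 @ $20.10 + 86 @ $16.75 + 73 @ $18.35 = $5,533.75
Sale 3 (66) [LIFO — newest first]: 66 @ $21.25 = $1,402.50
Total COGS = $1,574.50 + $5,533.75 + $1,402.50 = $8,510.75
Ending inventory: 30 @ $19.75 + 287 @ $18.35 + 38 @ $21.25 = $6,666.45
Check: goods available $15,177.20 = COGS $8,510.75 + ending $6,666.45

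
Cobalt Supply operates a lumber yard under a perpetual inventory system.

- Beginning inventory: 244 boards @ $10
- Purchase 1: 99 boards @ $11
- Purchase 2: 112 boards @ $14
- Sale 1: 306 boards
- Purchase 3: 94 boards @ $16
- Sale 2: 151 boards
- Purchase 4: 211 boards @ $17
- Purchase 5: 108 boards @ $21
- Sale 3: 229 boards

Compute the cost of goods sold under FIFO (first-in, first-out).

COGS = $8,930

Sale 1 (306) [FIFO — oldest first]: 244 @ $10 + 62 @ $11 = $3,122
Sale 2 (151) [FIFO — oldest first]: 37 @ $11 + 112 @ $14 + 2 @ $16 = $2,007
Sale 3 (229) [FIFO — oldest first]: 92 @ $16 + 137 @ $17 = $3,801
Total COGS = $3,122 + $2,007 + $3,801 = $8,930
Ending inventory: 74 @ $17 + 108 @ $21 = $3,526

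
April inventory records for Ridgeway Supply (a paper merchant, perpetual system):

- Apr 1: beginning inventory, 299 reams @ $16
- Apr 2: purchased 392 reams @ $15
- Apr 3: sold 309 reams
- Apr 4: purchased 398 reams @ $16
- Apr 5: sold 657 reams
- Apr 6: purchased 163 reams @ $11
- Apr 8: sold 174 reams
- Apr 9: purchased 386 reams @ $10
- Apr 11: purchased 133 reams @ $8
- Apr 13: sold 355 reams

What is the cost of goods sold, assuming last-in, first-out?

COGS = $20,317

Apr 3, 309 sold [LIFO — newest first]: 309 @ $15 = $4,635
Apr 5, 657 sold [LIFO — newest first]: 398 @ $16 + 83 @ $15 + 176 @ $16 = $10,429
Apr 8, 174 sold [LIFO — newest first]: 163 @ $11 + 11 @ $16 = $1,969
Apr 13, 355 sold [LIFO — newest first]: 133 @ $8 + 222 @ $10 = $3,284
Total COGS = $4,635 + $10,429 + $1,969 + $3,284 = $20,317
Ending inventory: 112 @ $16 + 164 @ $10 = $3,432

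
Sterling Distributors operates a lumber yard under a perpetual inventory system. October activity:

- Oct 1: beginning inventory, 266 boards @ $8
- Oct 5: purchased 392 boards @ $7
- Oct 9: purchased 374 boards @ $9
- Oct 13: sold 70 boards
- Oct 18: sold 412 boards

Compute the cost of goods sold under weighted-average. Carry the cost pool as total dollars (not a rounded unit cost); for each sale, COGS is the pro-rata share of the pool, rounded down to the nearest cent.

COGS = $3,847.58

After Oct 1: 266 on hand, pool $2,128.00 (≈ $8.0000 each)
After Oct 5: 658 on hand, pool $4,872.00 (≈ $7.4043 each)
After Oct 9: 1032 on hand, pool $8,238.00 (≈ $7.9826 each)
Oct 13, sell 70: 70/1032 × $8,238.00 → $558.77
Oct 18, sell 412: 412/962 × $7,679.23 → $3,288.81
Total COGS = $558.77 + $3,288.81 = $3,847.58
Ending inventory (cost pool remaining) = $4,390.42
Check: goods available $8,238.00 = COGS $3,847.58 + ending $4,390.42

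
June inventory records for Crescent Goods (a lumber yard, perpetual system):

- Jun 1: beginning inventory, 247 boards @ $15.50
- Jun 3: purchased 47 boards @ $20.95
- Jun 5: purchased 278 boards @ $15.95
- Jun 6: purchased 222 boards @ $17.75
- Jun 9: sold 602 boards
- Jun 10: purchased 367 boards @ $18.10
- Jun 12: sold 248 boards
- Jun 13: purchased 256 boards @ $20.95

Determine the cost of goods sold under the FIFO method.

Jun 9, 602 sold [FIFO — oldest first]: 247 @ $15.50 + 47 @ $20.95 + 278 @ $15.95 + 30 @ $17.75 = $9,779.75
Jun 12, 248 sold [FIFO — oldest first]: 192 @ $17.75 + 56 @ $18.10 = $4,421.60
Total COGS = $9,779.75 + $4,421.60 = $14,201.35
Ending inventory: 311 @ $18.10 + 256 @ $20.95 = $10,992.30

COGS = $14,201.35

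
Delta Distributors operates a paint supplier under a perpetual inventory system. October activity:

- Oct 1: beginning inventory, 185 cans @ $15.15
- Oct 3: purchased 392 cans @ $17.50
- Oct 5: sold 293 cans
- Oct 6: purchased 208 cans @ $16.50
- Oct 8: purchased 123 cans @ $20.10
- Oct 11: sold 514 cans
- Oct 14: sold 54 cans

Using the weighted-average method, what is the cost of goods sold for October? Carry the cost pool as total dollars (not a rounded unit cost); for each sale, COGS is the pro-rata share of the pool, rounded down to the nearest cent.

After Oct 1: 185 on hand, pool $2,802.75 (≈ $15.1500 each)
After Oct 3: 577 on hand, pool $9,662.75 (≈ $16.7465 each)
Oct 5, sell 293: 293/577 × $9,662.75 → $4,906.73
After Oct 6: 492 on hand, pool $8,188.02 (≈ $16.6423 each)
After Oct 8: 615 on hand, pool $10,660.32 (≈ $17.3339 each)
Oct 11, sell 514: 514/615 × $10,660.32 → $8,909.60
Oct 14, sell 54: 54/101 × $1,750.72 → $936.02
Total COGS = $4,906.73 + $8,909.60 + $936.02 = $14,752.35
Ending inventory (cost pool remaining) = $814.70
Check: goods available $15,567.05 = COGS $14,752.35 + ending $814.70

COGS = $14,752.35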